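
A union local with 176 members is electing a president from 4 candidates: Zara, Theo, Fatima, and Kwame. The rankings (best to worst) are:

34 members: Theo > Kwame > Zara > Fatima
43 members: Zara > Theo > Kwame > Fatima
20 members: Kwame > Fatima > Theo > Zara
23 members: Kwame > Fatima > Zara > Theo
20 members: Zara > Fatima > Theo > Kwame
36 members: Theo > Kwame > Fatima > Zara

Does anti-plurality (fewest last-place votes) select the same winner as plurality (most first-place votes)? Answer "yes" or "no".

no

Anti-plurality — last-place votes: Zara 56, Theo 23, Fatima 77, Kwame 20. Winner: Kwame.
Plurality — first-place votes: Zara 63, Theo 70, Fatima 0, Kwame 43. Winner: Theo.
The two methods disagree.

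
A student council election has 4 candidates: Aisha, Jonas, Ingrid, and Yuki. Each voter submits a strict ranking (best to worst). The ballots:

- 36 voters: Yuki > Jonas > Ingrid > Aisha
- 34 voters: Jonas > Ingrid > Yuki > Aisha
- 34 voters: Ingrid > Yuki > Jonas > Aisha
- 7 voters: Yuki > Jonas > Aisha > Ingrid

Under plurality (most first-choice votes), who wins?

Yuki

First-place votes: Aisha 0, Jonas 34, Ingrid 34, Yuki 43.
Yuki has the most first-place votes.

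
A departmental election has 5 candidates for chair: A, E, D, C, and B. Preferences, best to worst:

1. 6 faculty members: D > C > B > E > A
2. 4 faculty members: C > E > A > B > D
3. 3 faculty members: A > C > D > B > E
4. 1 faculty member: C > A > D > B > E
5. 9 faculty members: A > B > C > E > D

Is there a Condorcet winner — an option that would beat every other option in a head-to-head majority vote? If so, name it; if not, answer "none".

A

A vs E: 13–10 for A.
A vs D: 17–6 for A.
A vs C: 12–11 for A.
A vs B: 17–6 for A.
A beats every other option head-to-head.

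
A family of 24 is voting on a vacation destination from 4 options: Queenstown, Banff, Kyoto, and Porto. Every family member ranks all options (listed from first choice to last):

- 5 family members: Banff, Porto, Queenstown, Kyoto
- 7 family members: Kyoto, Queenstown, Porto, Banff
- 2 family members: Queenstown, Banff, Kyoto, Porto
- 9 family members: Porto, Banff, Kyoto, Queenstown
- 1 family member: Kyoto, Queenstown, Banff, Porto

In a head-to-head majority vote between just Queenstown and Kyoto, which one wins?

Voters preferring Queenstown to Kyoto: 7; preferring Kyoto to Queenstown: 17.
Kyoto wins the head-to-head.

Kyoto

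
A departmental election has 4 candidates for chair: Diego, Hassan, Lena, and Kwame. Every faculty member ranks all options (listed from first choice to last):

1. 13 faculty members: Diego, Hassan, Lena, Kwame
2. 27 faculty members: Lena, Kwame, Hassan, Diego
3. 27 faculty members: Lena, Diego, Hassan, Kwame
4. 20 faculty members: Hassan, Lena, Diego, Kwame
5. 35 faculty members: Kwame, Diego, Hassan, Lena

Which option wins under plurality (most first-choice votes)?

First-place votes: Diego 13, Hassan 20, Lena 54, Kwame 35.
Lena has the most first-place votes.

Lena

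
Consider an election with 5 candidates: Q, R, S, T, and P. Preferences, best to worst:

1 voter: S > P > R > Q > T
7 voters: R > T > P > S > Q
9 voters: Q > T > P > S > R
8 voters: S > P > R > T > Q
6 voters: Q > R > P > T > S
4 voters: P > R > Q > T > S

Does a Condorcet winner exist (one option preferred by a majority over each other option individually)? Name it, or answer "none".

P

P vs Q: 20–15 for P.
P vs R: 22–13 for P.
P vs S: 26–9 for P.
P vs T: 19–16 for P.
P beats every other option head-to-head.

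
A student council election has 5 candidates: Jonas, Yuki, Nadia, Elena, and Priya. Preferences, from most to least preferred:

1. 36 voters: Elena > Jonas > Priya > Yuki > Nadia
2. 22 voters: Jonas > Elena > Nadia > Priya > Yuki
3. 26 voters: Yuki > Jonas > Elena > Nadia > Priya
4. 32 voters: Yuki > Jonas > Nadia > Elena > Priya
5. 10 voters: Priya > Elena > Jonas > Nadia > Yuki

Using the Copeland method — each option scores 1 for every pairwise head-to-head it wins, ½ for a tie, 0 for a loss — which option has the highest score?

Jonas

Jonas: beats Yuki, Nadia, Elena, and Priya → score 4.
Yuki: beats Nadia; loses to Jonas, Elena, and Priya → score 1.
Nadia: beats Priya; loses to Jonas, Yuki, and Elena → score 1.
Elena: beats Yuki, Nadia, and Priya; loses to Jonas → score 3.
Priya: beats Yuki; loses to Jonas, Nadia, and Elena → score 1.
Jonas has the best pairwise record.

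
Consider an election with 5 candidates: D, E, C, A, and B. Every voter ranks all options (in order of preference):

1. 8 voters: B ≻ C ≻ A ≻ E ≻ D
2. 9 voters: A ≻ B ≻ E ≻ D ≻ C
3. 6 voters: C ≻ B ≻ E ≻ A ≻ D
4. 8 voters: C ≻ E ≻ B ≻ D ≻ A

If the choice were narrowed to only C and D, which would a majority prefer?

C

Voters preferring C to D: 22; preferring D to C: 9.
C wins the head-to-head.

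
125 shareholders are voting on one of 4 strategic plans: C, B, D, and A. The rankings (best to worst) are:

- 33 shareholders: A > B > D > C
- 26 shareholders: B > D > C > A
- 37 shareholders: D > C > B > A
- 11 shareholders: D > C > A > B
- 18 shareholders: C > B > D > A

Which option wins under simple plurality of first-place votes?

First-place votes: C 18, B 26, D 48, A 33.
D has the most first-place votes.

D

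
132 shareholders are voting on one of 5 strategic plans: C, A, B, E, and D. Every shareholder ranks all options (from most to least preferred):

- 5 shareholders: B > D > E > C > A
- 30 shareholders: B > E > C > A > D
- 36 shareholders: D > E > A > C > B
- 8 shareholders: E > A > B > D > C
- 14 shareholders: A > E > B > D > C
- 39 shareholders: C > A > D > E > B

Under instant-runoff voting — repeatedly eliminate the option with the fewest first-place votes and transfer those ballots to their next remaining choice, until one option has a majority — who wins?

Round 1: C 39, A 14, B 35, E 8, D 36. Eliminate E.
Round 2: C 39, A 22, B 35, D 36. Eliminate A.
Round 3: C 39, B 57, D 36. Eliminate D.
Round 4: C 75, B 57. C has a majority.

C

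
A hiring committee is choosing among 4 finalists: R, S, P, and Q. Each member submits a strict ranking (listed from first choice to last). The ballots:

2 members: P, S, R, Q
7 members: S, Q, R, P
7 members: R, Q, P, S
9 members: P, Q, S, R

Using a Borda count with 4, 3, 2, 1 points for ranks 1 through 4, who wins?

R: 2·2 + 7·2 + 7·4 + 9·1 = 55
S: 2·3 + 7·4 + 7·1 + 9·2 = 59
P: 2·4 + 7·1 + 7·2 + 9·4 = 65
Q: 2·1 + 7·3 + 7·3 + 9·3 = 71
Q has the highest Borda score (71).

Q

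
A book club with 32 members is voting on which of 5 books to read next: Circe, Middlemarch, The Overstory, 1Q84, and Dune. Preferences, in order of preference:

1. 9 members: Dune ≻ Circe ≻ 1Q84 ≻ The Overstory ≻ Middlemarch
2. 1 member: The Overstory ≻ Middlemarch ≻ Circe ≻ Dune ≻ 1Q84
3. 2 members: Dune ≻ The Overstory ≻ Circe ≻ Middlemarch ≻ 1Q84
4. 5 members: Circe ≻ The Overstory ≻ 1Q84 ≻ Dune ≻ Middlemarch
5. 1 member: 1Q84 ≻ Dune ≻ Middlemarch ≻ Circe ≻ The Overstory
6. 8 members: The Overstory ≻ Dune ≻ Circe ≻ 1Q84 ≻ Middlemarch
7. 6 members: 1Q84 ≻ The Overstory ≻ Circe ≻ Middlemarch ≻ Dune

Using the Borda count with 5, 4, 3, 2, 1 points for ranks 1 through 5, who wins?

The Overstory

Circe: 9·4 + 1·3 + 2·3 + 5·5 + 1·2 + 8·3 + 6·3 = 114
Middlemarch: 9·1 + 1·4 + 2·2 + 5·1 + 1·3 + 8·1 + 6·2 = 45
The Overstory: 9·2 + 1·5 + 2·4 + 5·4 + 1·1 + 8·5 + 6·4 = 116
1Q84: 9·3 + 1·1 + 2·1 + 5·3 + 1·5 + 8·2 + 6·5 = 96
Dune: 9·5 + 1·2 + 2·5 + 5·2 + 1·4 + 8·4 + 6·1 = 109
The Overstory has the highest Borda score (116).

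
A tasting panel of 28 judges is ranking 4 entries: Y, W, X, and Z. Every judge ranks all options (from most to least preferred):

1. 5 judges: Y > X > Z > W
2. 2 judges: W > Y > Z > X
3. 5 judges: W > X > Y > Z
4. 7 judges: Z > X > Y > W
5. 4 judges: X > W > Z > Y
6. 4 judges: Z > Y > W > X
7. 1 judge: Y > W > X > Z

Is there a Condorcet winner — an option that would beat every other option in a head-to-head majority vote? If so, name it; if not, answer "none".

X

X vs Y: 16–12 for X.
X vs W: 16–12 for X.
X vs Z: 15–13 for X.
X beats every other option head-to-head.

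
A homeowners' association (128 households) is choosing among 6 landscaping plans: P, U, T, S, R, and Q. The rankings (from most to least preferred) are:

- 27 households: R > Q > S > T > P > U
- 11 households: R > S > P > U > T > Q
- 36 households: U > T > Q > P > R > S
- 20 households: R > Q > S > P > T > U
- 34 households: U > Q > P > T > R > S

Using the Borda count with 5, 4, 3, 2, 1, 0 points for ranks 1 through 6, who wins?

Q

P: 27·1 + 11·3 + 36·2 + 20·2 + 34·3 = 274
U: 27·0 + 11·2 + 36·5 + 20·0 + 34·5 = 372
T: 27·2 + 11·1 + 36·4 + 20·1 + 34·2 = 297
S: 27·3 + 11·4 + 36·0 + 20·3 + 34·0 = 185
R: 27·5 + 11·5 + 36·1 + 20·5 + 34·1 = 360
Q: 27·4 + 11·0 + 36·3 + 20·4 + 34·4 = 432
Q has the highest Borda score (432).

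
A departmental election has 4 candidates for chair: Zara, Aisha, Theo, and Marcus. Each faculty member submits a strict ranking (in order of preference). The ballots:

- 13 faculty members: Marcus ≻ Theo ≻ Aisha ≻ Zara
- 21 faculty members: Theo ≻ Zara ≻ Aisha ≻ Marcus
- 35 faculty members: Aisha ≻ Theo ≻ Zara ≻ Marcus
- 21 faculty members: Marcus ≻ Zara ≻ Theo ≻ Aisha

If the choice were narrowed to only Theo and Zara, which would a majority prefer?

Voters preferring Theo to Zara: 69; preferring Zara to Theo: 21.
Theo wins the head-to-head.

Theo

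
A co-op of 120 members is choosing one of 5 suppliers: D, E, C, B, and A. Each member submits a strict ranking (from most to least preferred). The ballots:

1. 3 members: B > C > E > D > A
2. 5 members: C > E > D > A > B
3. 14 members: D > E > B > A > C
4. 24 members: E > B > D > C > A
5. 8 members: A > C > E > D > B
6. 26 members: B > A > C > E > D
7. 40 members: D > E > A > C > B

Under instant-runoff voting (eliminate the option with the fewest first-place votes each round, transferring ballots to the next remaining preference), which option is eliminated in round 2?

Round 1: D 54, E 24, C 5, B 29, A 8. Eliminate C.
Round 2: D 54, E 29, B 29, A 8. Eliminate A.

A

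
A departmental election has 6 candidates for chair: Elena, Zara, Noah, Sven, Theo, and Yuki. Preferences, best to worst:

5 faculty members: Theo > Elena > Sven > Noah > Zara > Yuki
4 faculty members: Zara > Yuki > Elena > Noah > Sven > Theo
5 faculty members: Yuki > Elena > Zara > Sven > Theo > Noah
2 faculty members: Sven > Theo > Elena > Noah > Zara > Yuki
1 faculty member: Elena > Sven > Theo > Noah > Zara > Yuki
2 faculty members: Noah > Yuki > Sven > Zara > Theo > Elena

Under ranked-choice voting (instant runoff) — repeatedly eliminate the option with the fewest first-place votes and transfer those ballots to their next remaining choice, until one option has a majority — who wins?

Round 1: Elena 1, Zara 4, Noah 2, Sven 2, Theo 5, Yuki 5. Eliminate Elena.
Round 2: Zara 4, Noah 2, Sven 3, Theo 5, Yuki 5. Eliminate Noah.
Round 3: Zara 4, Sven 3, Theo 5, Yuki 7. Eliminate Sven.
Round 4: Zara 4, Theo 8, Yuki 7. Eliminate Zara.
Round 5: Theo 8, Yuki 11. Yuki has a majority.

Yuki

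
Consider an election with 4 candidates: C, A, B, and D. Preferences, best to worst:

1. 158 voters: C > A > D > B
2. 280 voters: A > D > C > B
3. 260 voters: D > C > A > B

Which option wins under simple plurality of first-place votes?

A

First-place votes: C 158, A 280, B 0, D 260.
A has the most first-place votes.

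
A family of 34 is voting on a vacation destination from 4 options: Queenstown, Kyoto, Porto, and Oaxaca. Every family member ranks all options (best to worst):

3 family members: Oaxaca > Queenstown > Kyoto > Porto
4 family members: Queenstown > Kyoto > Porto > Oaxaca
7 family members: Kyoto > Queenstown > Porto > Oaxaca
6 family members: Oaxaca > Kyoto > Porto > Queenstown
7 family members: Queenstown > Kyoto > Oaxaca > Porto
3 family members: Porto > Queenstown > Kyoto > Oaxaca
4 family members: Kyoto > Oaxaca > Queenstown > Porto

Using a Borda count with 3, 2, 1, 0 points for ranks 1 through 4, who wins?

Queenstown: 3·2 + 4·3 + 7·2 + 6·0 + 7·3 + 3·2 + 4·1 = 63
Kyoto: 3·1 + 4·2 + 7·3 + 6·2 + 7·2 + 3·1 + 4·3 = 73
Porto: 3·0 + 4·1 + 7·1 + 6·1 + 7·0 + 3·3 + 4·0 = 26
Oaxaca: 3·3 + 4·0 + 7·0 + 6·3 + 7·1 + 3·0 + 4·2 = 42
Kyoto has the highest Borda score (73).

Kyoto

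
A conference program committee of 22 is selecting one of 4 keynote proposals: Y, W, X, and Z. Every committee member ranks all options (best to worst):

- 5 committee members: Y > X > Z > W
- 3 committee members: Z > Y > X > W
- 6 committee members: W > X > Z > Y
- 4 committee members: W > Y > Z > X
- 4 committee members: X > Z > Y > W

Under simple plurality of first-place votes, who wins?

W

First-place votes: Y 5, W 10, X 4, Z 3.
W has the most first-place votes.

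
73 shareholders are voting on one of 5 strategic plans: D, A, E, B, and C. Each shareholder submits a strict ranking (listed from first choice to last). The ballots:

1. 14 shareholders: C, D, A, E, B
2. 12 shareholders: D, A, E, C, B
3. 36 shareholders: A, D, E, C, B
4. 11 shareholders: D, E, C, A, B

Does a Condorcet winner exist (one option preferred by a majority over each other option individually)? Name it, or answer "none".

D vs A: 37–36 for D.
D vs E: 73–0 for D.
D vs B: 73–0 for D.
D vs C: 59–14 for D.
D beats every other option head-to-head.

D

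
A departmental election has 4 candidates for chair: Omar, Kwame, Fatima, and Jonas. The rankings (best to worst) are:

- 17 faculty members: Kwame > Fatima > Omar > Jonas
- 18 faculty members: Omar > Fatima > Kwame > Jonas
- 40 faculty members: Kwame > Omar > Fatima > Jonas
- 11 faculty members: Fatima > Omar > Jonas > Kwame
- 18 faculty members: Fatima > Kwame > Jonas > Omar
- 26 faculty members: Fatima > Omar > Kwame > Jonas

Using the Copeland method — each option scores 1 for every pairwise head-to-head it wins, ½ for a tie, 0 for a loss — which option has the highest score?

Omar: beats Jonas; loses to Kwame and Fatima → score 1.
Kwame: beats Omar and Jonas; loses to Fatima → score 2.
Fatima: beats Omar, Kwame, and Jonas → score 3.
Jonas: loses to Omar, Kwame, and Fatima → score 0.
Fatima has the best pairwise record.

Fatima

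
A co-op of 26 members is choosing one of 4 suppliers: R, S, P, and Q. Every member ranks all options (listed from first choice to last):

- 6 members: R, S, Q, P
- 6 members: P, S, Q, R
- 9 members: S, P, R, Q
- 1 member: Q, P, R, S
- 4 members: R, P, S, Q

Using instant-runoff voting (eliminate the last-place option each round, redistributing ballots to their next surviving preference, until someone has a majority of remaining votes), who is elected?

S

Round 1: R 10, S 9, P 6, Q 1. Eliminate Q.
Round 2: R 10, S 9, P 7. Eliminate P.
Round 3: R 11, S 15. S has a majority.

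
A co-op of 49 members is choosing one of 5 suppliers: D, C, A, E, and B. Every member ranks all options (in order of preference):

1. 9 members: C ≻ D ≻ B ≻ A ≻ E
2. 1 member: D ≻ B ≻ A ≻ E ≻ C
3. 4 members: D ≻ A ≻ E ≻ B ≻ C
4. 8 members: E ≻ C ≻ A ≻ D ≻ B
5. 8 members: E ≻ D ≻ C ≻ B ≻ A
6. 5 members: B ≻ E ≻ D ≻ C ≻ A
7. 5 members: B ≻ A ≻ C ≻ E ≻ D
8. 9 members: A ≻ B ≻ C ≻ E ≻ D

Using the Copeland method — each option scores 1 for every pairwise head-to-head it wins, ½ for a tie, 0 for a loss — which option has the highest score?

D: beats A and B; loses to C and E → score 2.
C: beats D, A, and B; loses to E → score 3.
A: beats E; loses to D, C, and B → score 1.
E: beats D and C; loses to A and B → score 2.
B: beats A and E; loses to D and C → score 2.
C has the best pairwise record.

C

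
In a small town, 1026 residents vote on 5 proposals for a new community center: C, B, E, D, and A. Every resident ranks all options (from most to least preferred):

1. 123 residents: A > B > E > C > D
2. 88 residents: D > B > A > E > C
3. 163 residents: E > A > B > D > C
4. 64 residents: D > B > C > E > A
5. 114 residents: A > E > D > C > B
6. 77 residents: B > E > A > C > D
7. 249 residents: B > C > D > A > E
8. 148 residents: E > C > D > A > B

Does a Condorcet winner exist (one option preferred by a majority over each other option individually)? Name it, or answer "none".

none

Checking pairwise contests:
B beats C 764–262.
A beats B 548–478.
B beats E 601–425.
C beats D 597–429.
D beats A 549–477.
Every option loses at least one head-to-head, so there is no Condorcet winner.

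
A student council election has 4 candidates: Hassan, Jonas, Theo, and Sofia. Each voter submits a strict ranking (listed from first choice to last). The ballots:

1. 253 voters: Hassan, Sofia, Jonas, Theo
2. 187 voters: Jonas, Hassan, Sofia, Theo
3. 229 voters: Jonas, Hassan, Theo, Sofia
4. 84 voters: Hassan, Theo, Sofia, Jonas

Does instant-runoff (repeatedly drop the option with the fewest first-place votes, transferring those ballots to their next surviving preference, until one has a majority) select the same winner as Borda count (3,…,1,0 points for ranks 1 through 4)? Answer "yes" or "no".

no

Instant-runoff — R1 Hassan 337, Jonas 416, Theo 0, Sofia 0 (Jonas winner). Winner: Jonas.
Borda — scores: Hassan 1843, Jonas 1501, Theo 397, Sofia 777. Winner: Hassan.
The two methods disagree.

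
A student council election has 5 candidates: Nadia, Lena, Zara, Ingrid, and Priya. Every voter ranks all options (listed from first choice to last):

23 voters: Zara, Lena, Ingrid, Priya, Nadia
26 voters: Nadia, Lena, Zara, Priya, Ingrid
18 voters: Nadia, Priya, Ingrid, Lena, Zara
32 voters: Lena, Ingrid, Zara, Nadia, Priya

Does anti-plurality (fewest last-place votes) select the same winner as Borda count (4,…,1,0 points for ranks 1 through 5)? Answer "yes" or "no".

yes

Anti-plurality — last-place votes: Nadia 23, Lena 0, Zara 18, Ingrid 26, Priya 32. Winner: Lena.
Borda — scores: Nadia 208, Lena 293, Zara 208, Ingrid 178, Priya 103. Winner: Lena.
The two methods agree.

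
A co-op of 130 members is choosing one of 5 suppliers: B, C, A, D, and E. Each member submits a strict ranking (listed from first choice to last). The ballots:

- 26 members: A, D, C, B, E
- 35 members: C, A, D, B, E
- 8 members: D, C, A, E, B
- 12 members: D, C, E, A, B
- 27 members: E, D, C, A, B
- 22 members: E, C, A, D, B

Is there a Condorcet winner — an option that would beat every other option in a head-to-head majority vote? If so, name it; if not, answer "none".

Checking pairwise contests:
C beats B 130–0.
D beats C 73–57.
C beats A 104–26.
A beats D 83–47.
C beats E 81–49.
Every option loses at least one head-to-head, so there is no Condorcet winner.

none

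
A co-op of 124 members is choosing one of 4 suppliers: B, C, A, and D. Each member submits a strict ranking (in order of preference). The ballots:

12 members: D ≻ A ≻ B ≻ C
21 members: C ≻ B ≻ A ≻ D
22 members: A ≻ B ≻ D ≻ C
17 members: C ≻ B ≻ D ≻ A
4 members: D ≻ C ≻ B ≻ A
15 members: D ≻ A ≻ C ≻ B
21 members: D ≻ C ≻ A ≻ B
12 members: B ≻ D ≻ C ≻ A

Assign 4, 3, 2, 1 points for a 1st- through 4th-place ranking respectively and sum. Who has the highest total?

B: 12·2 + 21·3 + 22·3 + 17·3 + 4·2 + 15·1 + 21·1 + 12·4 = 296
C: 12·1 + 21·4 + 22·1 + 17·4 + 4·3 + 15·2 + 21·3 + 12·2 = 315
A: 12·3 + 21·2 + 22·4 + 17·1 + 4·1 + 15·3 + 21·2 + 12·1 = 286
D: 12·4 + 21·1 + 22·2 + 17·2 + 4·4 + 15·4 + 21·4 + 12·3 = 343
D has the highest Borda score (343).

D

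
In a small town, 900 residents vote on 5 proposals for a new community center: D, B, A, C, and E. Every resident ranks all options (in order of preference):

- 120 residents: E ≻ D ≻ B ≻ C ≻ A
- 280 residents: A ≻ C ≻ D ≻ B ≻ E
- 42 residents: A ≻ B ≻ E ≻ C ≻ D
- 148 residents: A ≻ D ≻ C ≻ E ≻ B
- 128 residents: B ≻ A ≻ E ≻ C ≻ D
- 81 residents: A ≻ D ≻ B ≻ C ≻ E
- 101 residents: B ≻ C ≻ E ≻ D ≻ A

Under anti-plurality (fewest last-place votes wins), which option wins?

C

Last-place votes: D 170, B 148, A 221, C 0, E 361.
C is ranked last by the fewest voters, so C wins.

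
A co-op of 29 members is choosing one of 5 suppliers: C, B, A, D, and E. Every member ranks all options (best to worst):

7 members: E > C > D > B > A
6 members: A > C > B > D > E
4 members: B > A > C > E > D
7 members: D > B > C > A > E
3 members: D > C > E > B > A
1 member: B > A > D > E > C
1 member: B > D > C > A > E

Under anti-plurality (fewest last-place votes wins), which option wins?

B

Last-place votes: C 1, B 0, A 10, D 4, E 14.
B is ranked last by the fewest voters, so B wins.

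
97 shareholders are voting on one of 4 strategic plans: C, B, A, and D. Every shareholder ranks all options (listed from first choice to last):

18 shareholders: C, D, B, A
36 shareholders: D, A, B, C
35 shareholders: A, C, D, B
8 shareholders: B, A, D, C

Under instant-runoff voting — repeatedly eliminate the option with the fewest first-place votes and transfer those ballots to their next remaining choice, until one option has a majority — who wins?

Round 1: C 18, B 8, A 35, D 36. Eliminate B.
Round 2: C 18, A 43, D 36. Eliminate C.
Round 3: A 43, D 54. D has a majority.

D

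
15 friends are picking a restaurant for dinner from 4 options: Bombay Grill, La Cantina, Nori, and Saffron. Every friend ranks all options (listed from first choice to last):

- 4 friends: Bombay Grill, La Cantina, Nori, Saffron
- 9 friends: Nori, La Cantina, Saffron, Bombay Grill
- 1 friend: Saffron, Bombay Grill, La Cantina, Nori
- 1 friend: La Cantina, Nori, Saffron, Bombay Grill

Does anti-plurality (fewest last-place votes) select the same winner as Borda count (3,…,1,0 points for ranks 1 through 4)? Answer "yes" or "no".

Anti-plurality — last-place votes: Bombay Grill 10, La Cantina 0, Nori 1, Saffron 4. Winner: La Cantina.
Borda — scores: Bombay Grill 14, La Cantina 30, Nori 33, Saffron 13. Winner: Nori.
The two methods disagree.

no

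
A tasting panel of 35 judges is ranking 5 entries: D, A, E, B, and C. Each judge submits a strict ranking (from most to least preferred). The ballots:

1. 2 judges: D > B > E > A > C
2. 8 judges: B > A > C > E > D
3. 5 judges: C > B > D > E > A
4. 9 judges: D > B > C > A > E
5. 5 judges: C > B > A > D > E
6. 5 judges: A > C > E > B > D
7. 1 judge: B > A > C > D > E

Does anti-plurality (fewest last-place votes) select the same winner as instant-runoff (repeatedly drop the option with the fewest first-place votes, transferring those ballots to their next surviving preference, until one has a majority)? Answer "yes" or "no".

Anti-plurality — last-place votes: D 13, A 5, E 15, B 0, C 2. Winner: B.
Instant-runoff — R1 D 11, A 5, E 0, B 9, C 10 (E out); R2 D 11, A 5, B 9, C 10 (A out); R3 D 11, B 9, C 15 (B out); R4 D 11, C 24 (C winner). Winner: C.
The two methods disagree.

no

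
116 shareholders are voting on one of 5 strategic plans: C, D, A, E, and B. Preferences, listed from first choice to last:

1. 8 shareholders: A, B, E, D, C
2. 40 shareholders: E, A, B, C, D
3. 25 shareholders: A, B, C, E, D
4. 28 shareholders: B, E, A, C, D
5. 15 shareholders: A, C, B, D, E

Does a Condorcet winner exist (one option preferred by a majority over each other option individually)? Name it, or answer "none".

none

Checking pairwise contests:
A beats C 116–0.
C beats D 108–8.
E beats A 68–48.
B beats E 76–40.
A beats B 88–28.
Every option loses at least one head-to-head, so there is no Condorcet winner.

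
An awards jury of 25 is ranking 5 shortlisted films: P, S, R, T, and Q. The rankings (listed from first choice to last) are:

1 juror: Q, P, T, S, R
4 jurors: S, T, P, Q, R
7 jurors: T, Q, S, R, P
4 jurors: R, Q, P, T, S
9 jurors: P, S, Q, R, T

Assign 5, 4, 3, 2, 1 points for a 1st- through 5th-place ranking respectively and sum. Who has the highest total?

Q

P: 1·4 + 4·3 + 7·1 + 4·3 + 9·5 = 80
S: 1·2 + 4·5 + 7·3 + 4·1 + 9·4 = 83
R: 1·1 + 4·1 + 7·2 + 4·5 + 9·2 = 57
T: 1·3 + 4·4 + 7·5 + 4·2 + 9·1 = 71
Q: 1·5 + 4·2 + 7·4 + 4·4 + 9·3 = 84
Q has the highest Borda score (84).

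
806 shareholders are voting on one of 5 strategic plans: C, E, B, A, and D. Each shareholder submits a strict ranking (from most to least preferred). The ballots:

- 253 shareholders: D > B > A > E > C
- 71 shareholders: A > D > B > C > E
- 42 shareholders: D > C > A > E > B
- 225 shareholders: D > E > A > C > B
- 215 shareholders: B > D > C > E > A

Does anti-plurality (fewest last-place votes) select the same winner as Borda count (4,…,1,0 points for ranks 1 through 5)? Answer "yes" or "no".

Anti-plurality — last-place votes: C 253, E 71, B 267, A 215, D 0. Winner: D.
Borda — scores: C 852, E 1185, B 1761, A 1324, D 2938. Winner: D.
The two methods agree.

yes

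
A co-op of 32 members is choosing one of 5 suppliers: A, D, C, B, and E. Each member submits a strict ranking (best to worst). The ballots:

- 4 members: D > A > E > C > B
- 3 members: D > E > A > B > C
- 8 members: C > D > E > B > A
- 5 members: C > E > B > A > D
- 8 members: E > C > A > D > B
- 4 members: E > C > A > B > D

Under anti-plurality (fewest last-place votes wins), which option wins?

Last-place votes: A 8, D 9, C 3, B 12, E 0.
E is ranked last by the fewest voters, so E wins.

E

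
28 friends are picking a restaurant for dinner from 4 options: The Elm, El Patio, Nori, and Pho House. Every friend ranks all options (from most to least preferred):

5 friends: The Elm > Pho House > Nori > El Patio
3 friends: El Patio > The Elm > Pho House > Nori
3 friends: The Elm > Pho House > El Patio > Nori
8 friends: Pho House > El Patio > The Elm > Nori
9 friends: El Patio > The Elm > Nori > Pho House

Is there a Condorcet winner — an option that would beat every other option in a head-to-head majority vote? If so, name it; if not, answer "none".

none

Checking pairwise contests:
El Patio beats The Elm 20–8.
Pho House beats El Patio 16–12.
The Elm beats Nori 28–0.
The Elm beats Pho House 20–8.
Every option loses at least one head-to-head, so there is no Condorcet winner.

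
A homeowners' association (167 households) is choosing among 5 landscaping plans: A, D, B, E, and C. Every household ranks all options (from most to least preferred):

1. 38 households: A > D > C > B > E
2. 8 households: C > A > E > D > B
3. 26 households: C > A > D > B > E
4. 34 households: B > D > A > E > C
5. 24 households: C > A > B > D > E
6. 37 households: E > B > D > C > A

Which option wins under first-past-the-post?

C

First-place votes: A 38, D 0, B 34, E 37, C 58.
C has the most first-place votes.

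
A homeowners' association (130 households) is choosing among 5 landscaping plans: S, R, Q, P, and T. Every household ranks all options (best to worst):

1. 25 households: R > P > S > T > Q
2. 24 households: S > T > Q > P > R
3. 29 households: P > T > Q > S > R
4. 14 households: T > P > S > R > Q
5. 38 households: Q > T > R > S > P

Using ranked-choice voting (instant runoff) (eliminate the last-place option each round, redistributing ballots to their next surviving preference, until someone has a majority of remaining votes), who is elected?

P

Round 1: S 24, R 25, Q 38, P 29, T 14. Eliminate T.
Round 2: S 24, R 25, Q 38, P 43. Eliminate S.
Round 3: R 25, Q 62, P 43. Eliminate R.
Round 4: Q 62, P 68. P has a majority.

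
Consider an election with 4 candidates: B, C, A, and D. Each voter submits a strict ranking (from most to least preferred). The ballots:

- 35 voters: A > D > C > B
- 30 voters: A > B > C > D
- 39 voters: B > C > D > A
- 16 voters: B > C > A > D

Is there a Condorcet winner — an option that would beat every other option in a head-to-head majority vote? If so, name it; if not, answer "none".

A vs B: 65–55 for A.
A vs C: 65–55 for A.
A vs D: 81–39 for A.
A beats every other option head-to-head.

A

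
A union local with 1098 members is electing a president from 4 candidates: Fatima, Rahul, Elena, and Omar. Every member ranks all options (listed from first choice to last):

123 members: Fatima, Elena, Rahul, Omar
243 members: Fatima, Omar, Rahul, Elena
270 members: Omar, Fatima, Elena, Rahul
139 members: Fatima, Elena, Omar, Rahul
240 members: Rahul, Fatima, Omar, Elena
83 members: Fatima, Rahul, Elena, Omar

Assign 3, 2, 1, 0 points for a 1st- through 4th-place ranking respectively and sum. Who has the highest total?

Fatima

Fatima: 123·3 + 243·3 + 270·2 + 139·3 + 240·2 + 83·3 = 2784
Rahul: 123·1 + 243·1 + 270·0 + 139·0 + 240·3 + 83·2 = 1252
Elena: 123·2 + 243·0 + 270·1 + 139·2 + 240·0 + 83·1 = 877
Omar: 123·0 + 243·2 + 270·3 + 139·1 + 240·1 + 83·0 = 1675
Fatima has the highest Borda score (2784).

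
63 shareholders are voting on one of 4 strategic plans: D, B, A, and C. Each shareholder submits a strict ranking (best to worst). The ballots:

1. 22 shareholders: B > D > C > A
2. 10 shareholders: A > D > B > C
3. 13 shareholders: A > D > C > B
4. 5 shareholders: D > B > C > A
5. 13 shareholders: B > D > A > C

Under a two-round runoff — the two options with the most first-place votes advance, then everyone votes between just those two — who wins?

Round 1 first-place votes: D 5, B 35, A 23, C 0.
B and A advance.
Runoff: B is preferred to A by 40 voters; A by 23.
B wins the runoff.

B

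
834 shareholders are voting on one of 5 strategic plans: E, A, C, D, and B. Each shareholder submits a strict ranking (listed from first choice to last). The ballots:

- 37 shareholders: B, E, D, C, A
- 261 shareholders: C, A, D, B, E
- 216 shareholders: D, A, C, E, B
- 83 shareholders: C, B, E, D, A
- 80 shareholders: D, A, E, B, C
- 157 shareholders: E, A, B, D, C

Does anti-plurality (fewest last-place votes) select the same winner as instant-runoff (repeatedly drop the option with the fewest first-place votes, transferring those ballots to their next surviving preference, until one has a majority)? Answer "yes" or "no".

Anti-plurality — last-place votes: E 261, A 120, C 237, D 0, B 216. Winner: D.
Instant-runoff — R1 E 157, A 0, C 344, D 296, B 37 (A out); R2 E 157, C 344, D 296, B 37 (B out); R3 E 194, C 344, D 296 (E out); R4 C 344, D 490 (D winner). Winner: D.
The two methods agree.

yes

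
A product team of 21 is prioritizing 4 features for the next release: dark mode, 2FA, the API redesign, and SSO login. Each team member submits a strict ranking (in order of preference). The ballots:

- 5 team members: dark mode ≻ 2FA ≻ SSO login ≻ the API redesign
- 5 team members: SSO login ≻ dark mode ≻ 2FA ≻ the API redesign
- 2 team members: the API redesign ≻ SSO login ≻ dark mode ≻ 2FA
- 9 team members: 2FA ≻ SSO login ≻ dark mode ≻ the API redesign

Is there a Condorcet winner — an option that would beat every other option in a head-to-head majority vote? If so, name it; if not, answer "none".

none

Checking pairwise contests:
SSO login beats dark mode 16–5.
dark mode beats 2FA 12–9.
dark mode beats the API redesign 19–2.
2FA beats SSO login 14–7.
Every option loses at least one head-to-head, so there is no Condorcet winner.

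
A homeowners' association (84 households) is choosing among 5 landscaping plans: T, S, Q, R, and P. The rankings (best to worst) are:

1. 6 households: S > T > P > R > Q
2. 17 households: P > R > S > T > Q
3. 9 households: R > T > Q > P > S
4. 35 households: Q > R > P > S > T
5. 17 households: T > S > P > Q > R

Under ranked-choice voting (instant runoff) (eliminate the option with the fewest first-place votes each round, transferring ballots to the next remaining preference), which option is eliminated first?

S

Round 1: T 17, S 6, Q 35, R 9, P 17. Eliminate S.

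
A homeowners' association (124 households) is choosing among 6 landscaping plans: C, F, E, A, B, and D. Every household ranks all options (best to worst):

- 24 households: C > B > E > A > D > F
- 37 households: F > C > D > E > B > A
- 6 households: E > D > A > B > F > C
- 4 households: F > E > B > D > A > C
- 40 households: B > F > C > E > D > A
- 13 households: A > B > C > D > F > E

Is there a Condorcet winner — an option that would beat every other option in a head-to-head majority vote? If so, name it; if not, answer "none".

B vs C: 63–61 for B.
B vs F: 83–41 for B.
B vs E: 77–47 for B.
B vs A: 105–19 for B.
B vs D: 81–43 for B.
B beats every other option head-to-head.

B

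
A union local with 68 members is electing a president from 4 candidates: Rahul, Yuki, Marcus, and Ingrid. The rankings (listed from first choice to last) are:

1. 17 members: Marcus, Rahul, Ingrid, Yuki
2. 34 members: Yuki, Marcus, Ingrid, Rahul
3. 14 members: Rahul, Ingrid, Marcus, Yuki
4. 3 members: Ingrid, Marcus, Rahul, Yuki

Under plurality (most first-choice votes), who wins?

Yuki

First-place votes: Rahul 14, Yuki 34, Marcus 17, Ingrid 3.
Yuki has the most first-place votes.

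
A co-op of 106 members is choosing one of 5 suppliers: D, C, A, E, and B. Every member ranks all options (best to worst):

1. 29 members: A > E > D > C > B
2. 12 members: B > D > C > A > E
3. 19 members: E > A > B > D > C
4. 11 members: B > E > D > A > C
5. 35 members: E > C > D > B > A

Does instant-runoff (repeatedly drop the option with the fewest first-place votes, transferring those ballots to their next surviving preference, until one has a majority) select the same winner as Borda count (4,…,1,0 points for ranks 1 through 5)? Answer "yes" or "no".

Instant-runoff — R1 D 0, C 0, A 29, E 54, B 23 (E winner). Winner: E.
Borda — scores: D 205, C 158, A 196, E 336, B 165. Winner: E.
The two methods agree.

yes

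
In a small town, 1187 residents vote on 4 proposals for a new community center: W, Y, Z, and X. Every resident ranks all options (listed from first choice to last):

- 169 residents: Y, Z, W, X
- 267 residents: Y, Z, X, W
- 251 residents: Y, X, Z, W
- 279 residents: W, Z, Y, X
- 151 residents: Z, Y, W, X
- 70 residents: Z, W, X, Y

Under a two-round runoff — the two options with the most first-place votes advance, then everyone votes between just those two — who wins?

Y

Round 1 first-place votes: W 279, Y 687, Z 221, X 0.
Y and W advance.
Runoff: Y is preferred to W by 838 voters; W by 349.
Y wins the runoff.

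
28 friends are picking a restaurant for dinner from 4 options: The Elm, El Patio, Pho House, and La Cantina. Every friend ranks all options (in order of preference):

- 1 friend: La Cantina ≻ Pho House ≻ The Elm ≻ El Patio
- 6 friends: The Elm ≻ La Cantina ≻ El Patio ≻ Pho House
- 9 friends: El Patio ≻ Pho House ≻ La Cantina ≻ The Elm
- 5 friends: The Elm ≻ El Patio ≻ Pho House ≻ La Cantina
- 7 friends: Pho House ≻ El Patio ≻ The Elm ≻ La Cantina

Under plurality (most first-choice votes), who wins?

The Elm

First-place votes: The Elm 11, El Patio 9, Pho House 7, La Cantina 1.
The Elm has the most first-place votes.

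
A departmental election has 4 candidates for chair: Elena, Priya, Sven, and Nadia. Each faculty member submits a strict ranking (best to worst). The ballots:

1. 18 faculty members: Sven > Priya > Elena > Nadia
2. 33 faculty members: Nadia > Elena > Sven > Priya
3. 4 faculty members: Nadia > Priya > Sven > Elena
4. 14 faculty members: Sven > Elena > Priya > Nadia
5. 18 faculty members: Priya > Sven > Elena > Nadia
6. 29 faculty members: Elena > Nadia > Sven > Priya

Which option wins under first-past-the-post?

First-place votes: Elena 29, Priya 18, Sven 32, Nadia 37.
Nadia has the most first-place votes.

Nadia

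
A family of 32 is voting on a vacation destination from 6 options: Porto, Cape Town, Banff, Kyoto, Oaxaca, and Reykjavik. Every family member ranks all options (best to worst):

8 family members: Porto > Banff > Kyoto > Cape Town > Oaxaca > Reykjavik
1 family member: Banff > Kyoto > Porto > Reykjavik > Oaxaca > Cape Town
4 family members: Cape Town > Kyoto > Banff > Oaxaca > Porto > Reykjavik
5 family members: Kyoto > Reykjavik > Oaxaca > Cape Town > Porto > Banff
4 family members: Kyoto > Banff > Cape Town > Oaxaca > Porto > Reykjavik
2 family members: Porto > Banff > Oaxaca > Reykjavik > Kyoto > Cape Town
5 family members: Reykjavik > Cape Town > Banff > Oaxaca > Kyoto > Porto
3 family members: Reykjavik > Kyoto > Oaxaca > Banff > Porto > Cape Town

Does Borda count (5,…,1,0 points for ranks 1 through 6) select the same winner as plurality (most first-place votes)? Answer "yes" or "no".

Borda — scores: Porto 69, Cape Town 78, Banff 94, Kyoto 108, Oaxaca 65, Reykjavik 66. Winner: Kyoto.
Plurality — first-place votes: Porto 10, Cape Town 4, Banff 1, Kyoto 9, Oaxaca 0, Reykjavik 8. Winner: Porto.
The two methods disagree.

no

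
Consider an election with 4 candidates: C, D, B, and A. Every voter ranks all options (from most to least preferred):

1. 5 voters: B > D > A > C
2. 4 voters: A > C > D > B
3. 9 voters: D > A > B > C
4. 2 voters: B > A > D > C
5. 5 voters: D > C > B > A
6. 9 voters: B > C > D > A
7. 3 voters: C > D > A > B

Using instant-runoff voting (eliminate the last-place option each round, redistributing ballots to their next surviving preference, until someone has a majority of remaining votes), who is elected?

Round 1: C 3, D 14, B 16, A 4. Eliminate C.
Round 2: D 17, B 16, A 4. Eliminate A.
Round 3: D 21, B 16. D has a majority.

D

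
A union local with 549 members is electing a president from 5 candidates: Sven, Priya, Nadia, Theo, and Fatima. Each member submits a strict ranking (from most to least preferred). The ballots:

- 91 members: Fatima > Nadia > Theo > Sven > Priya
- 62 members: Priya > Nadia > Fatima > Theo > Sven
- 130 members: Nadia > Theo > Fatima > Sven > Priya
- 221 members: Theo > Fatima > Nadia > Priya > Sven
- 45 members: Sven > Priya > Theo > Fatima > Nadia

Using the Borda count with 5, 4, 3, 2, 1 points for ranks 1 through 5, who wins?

Sven: 91·2 + 62·1 + 130·2 + 221·1 + 45·5 = 950
Priya: 91·1 + 62·5 + 130·1 + 221·2 + 45·4 = 1153
Nadia: 91·4 + 62·4 + 130·5 + 221·3 + 45·1 = 1970
Theo: 91·3 + 62·2 + 130·4 + 221·5 + 45·3 = 2157
Fatima: 91·5 + 62·3 + 130·3 + 221·4 + 45·2 = 2005
Theo has the highest Borda score (2157).

Theo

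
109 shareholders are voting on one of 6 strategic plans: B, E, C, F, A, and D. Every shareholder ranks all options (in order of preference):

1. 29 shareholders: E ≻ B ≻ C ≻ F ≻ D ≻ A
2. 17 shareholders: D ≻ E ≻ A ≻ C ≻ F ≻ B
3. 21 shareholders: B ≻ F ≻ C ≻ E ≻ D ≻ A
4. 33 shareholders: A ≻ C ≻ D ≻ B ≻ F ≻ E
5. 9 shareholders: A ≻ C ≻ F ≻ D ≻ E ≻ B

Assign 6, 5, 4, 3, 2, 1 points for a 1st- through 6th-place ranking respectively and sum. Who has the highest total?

C

B: 29·5 + 17·1 + 21·6 + 33·3 + 9·1 = 396
E: 29·6 + 17·5 + 21·3 + 33·1 + 9·2 = 373
C: 29·4 + 17·3 + 21·4 + 33·5 + 9·5 = 461
F: 29·3 + 17·2 + 21·5 + 33·2 + 9·4 = 328
A: 29·1 + 17·4 + 21·1 + 33·6 + 9·6 = 370
D: 29·2 + 17·6 + 21·2 + 33·4 + 9·3 = 361
C has the highest Borda score (461).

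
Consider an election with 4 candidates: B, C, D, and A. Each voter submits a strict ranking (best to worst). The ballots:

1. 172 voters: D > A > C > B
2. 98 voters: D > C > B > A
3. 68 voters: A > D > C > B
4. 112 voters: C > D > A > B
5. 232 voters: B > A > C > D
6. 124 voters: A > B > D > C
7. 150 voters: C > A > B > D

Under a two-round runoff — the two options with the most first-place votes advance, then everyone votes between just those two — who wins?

C

Round 1 first-place votes: B 232, C 262, D 270, A 192.
D and C advance.
Runoff: D is preferred to C by 462 voters; C by 494.
C wins the runoff.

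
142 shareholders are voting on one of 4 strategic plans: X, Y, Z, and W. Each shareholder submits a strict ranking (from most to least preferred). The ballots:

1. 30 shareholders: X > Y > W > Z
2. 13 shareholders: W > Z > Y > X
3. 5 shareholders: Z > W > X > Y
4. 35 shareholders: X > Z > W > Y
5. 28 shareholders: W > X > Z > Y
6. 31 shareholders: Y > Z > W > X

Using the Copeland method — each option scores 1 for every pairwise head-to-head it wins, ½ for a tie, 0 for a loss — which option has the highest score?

W

X: beats Y and Z; loses to W → score 2.
Y: loses to X, Z, and W → score 0.
Z: beats Y; ties W; loses to X → score 1.5.
W: beats X and Y; ties Z → score 2.5.
W has the best pairwise record.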